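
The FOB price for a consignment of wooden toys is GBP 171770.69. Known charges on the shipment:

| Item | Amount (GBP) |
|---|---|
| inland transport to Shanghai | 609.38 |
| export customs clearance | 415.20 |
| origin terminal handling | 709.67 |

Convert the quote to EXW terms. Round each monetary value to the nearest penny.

From FOB to EXW, the seller no longer bears: inland to port, export clearance, origin terminal.
EXW price = 171770.69 − 609.38 − 415.20 − 709.67 = 170036.44

EXW price: GBP 170036.44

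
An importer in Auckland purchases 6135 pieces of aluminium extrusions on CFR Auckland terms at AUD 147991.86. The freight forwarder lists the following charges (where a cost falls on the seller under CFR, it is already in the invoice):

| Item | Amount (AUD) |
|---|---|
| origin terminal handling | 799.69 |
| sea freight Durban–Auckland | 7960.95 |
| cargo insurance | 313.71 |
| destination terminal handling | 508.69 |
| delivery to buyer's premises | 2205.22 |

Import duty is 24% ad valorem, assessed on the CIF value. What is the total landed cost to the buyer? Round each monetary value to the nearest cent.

CFR: the seller pays costs through ocean freight to the destination port, but not insurance.
Already in the invoice (seller's account under CFR): origin terminal, freight — exclude.
CIF value = CFR price + insurance = 147991.86 + 313.71 = 148305.57
Import duty = 148305.57 × 24% = 35593.34
Buyer bears: insurance 313.71 + destination terminal 508.69 + delivery 2205.22 + duty 35593.34 = 38620.96
Landed cost = invoice 147991.86 + 38620.96 = 186612.82

Total landed cost: AUD 186612.82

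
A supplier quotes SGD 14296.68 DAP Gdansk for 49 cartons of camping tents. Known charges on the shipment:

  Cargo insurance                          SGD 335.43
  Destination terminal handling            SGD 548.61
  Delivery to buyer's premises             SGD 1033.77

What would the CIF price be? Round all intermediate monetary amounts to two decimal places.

CIF price: SGD 12714.30

Not relevant to the conversion: insurance — on the seller under both DAP and CIF; already in the DAP price and stays in the CIF price.
From DAP to CIF, the seller no longer bears: destination terminal, delivery.
CIF price = 14296.68 − 548.61 − 1033.77 = 12714.30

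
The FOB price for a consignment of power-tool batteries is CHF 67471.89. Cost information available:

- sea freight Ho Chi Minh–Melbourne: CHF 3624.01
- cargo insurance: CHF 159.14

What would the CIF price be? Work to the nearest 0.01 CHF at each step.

CIF price: CHF 71255.04

From FOB to CIF, the seller additionally bears: freight, insurance.
CIF price = 67471.89 + 3624.01 + 159.14 = 71255.04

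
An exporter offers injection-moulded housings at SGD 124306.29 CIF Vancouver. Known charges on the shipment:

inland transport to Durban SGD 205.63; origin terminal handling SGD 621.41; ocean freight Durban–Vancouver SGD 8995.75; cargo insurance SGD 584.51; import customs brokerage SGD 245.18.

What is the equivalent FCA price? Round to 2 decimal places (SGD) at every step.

FCA price: SGD 114104.62

Not relevant to the conversion: inland to port — on the seller under both CIF and FCA; already in the CIF price and stays in the FCA price. brokerage — on the buyer under both terms; not part of either seller's price.
From CIF to FCA, the seller no longer bears: origin terminal, freight, insurance.
FCA price = 124306.29 − 621.41 − 8995.75 − 584.51 = 114104.62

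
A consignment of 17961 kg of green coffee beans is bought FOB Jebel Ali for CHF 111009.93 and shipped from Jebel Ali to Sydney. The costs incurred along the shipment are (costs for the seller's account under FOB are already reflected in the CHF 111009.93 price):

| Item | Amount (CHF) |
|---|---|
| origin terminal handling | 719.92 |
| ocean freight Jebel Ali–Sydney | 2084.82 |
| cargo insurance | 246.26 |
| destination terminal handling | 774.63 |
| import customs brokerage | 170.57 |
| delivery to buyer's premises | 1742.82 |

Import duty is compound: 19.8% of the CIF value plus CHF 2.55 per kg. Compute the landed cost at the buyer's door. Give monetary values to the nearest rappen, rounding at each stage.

FOB: the seller bears costs until goods are on board at the origin port; the buyer bears freight, insurance and all costs thereafter.
Already in the invoice (seller's account under FOB): origin terminal — exclude.
CIF value = FOB price + freight + insurance = 111009.93 + 2084.82 + 246.26 = 113341.01
Ad valorem component: 113341.01 × 19.8% = 22441.52
Specific component: 17961 × 2.55 = 45800.55
Import duty = 22441.52 + 45800.55 = 68242.07
Buyer bears: freight 2084.82 + insurance 246.26 + destination terminal 774.63 + brokerage 170.57 + delivery 1742.82 + duty 68242.07 = 73261.17
Landed cost = invoice 111009.93 + 73261.17 = 184271.10

Total landed cost: CHF 184271.10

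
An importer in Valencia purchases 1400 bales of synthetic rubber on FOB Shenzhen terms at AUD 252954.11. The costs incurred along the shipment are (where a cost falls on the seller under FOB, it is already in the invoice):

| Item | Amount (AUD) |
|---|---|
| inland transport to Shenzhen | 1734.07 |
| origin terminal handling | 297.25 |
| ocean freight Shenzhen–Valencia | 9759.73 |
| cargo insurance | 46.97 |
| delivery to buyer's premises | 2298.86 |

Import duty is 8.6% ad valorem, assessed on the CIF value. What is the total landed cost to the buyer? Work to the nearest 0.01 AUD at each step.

Total landed cost: AUD 287657.10

FOB: the seller bears costs until goods are on board at the origin port; the buyer bears freight, insurance and all costs thereafter.
Already in the invoice (seller's account under FOB): inland to port, origin terminal — exclude.
CIF value = FOB price + freight + insurance = 252954.11 + 9759.73 + 46.97 = 262760.81
Import duty = 262760.81 × 8.6% = 22597.43
Buyer bears: freight 9759.73 + insurance 46.97 + delivery 2298.86 + duty 22597.43 = 34702.99
Landed cost = invoice 252954.11 + 34702.99 = 287657.10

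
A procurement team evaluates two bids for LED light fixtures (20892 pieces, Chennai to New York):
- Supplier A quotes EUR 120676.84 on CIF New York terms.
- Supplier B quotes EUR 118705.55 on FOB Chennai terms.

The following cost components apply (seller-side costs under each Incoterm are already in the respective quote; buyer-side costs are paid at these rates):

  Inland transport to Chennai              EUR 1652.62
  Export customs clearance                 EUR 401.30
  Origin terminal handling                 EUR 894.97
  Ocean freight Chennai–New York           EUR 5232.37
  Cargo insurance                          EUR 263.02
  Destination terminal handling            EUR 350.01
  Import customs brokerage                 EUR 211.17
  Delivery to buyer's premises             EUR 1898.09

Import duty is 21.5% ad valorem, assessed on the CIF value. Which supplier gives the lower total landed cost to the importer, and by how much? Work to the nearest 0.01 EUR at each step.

Supplier A (CIF):
The CIF price already equals the CIF value: 120676.84
Import duty = 120676.84 × 21.5% = 25945.52
Buyer bears (A): 350.01 + 211.17 + 1898.09 = 2459.27
Landed cost (A) = invoice 120676.84 + 2459.27 + duty 25945.52 = 149081.63
Supplier B (FOB):
CIF value = FOB price + freight + insurance = 118705.55 + 5232.37 + 263.02 = 124200.94
Import duty = 124200.94 × 21.5% = 26703.20
Buyer bears (B): 5232.37 + 263.02 + 350.01 + 211.17 + 1898.09 = 7954.66
Landed cost (B) = invoice 118705.55 + 7954.66 + duty 26703.20 = 153363.41
Difference = |149081.63 − 153363.41| = 4281.78

Supplier A is cheaper by EUR 4281.78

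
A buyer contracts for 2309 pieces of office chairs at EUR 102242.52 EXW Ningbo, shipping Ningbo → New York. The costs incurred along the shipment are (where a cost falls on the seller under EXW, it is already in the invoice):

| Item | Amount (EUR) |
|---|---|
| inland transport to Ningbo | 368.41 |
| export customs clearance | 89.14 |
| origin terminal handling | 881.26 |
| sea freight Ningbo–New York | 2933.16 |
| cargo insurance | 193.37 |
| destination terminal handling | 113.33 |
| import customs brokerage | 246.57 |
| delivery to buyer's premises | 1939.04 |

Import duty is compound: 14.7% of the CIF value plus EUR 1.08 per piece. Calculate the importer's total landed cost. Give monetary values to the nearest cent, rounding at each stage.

Total landed cost: EUR 127186.58

EXW: the seller makes goods available at their premises; the buyer bears all onward costs.
CIF value = EXW price + inland to port + export clearance + origin terminal + freight + insurance = 102242.52 + 368.41 + 89.14 + 881.26 + 2933.16 + 193.37 = 106707.86
Ad valorem component: 106707.86 × 14.7% = 15686.06
Specific component: 2309 × 1.08 = 2493.72
Import duty = 15686.06 + 2493.72 = 18179.78
Buyer bears: inland to port 368.41 + export clearance 89.14 + origin terminal 881.26 + freight 2933.16 + insurance 193.37 + destination terminal 113.33 + brokerage 246.57 + delivery 1939.04 + duty 18179.78 = 24944.06
Landed cost = invoice 102242.52 + 24944.06 = 127186.58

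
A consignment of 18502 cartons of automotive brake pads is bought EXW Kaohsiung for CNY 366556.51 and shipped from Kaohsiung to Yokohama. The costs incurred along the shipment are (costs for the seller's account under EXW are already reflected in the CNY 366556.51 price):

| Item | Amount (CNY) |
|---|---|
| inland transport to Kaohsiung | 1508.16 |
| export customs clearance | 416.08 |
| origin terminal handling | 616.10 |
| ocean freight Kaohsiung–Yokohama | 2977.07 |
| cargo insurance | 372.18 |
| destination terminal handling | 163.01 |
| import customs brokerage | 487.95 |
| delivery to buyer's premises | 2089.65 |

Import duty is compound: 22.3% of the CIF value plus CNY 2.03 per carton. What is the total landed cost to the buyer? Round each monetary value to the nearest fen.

Total landed cost: CNY 495801.25

EXW: the seller makes goods available at their premises; the buyer bears all onward costs.
CIF value = EXW price + inland to port + export clearance + origin terminal + freight + insurance = 366556.51 + 1508.16 + 416.08 + 616.10 + 2977.07 + 372.18 = 372446.10
Ad valorem component: 372446.10 × 22.3% = 83055.48
Specific component: 18502 × 2.03 = 37559.06
Import duty = 83055.48 + 37559.06 = 120614.54
Buyer bears: inland to port 1508.16 + export clearance 416.08 + origin terminal 616.10 + freight 2977.07 + insurance 372.18 + destination terminal 163.01 + brokerage 487.95 + delivery 2089.65 + duty 120614.54 = 129244.74
Landed cost = invoice 366556.51 + 129244.74 = 495801.25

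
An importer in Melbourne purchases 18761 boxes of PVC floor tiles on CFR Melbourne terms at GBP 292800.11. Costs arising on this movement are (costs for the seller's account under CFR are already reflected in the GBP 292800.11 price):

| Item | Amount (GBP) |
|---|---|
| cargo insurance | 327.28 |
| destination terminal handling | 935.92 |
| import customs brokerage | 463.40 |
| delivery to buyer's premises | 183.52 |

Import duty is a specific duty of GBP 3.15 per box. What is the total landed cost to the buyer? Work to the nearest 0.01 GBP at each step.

Total landed cost: GBP 353807.38

CFR: the seller pays costs through ocean freight to the destination port, but not insurance.
CIF value = CFR price + insurance = 292800.11 + 327.28 = 293127.39
Import duty = 18761 × 3.15 = 59097.15
Buyer bears: insurance 327.28 + destination terminal 935.92 + brokerage 463.40 + delivery 183.52 + duty 59097.15 = 61007.27
Landed cost = invoice 292800.11 + 61007.27 = 353807.38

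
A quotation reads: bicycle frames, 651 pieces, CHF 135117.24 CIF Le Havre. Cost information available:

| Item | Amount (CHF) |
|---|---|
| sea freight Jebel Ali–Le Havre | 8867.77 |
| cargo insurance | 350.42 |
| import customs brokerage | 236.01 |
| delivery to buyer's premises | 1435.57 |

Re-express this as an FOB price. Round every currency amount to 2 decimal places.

FOB price: CHF 125899.05

Not relevant to the conversion: delivery, brokerage — on the buyer under both terms; not part of either seller's price.
From CIF to FOB, the seller no longer bears: freight, insurance.
FOB price = 135117.24 − 8867.77 − 350.42 = 125899.05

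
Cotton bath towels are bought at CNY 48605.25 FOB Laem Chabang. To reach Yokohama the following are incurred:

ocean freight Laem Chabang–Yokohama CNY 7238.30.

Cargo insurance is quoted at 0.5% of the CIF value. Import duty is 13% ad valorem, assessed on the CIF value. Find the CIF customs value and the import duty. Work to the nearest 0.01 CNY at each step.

CIF value: CNY 56124.17; import duty: CNY 7296.14

Let C be the CIF value. C = FOB price + freight + 0.5% × C
C − 0.5% × C = 48605.25 + 7238.30
0.995 × C = 55843.55
C = 55843.55 / 0.995 = 56124.17
Insurance premium = 0.5% × 56124.17 = 280.62
Import duty = 56124.17 × 13% = 7296.14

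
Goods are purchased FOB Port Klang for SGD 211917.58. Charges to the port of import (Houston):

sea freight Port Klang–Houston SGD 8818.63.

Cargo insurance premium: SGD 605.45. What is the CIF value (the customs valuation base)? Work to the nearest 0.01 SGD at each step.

CIF = FOB price + freight + insurance
CIF = 211917.58 + 8818.63 + 605.45 = 221341.66

CIF value: SGD 221341.66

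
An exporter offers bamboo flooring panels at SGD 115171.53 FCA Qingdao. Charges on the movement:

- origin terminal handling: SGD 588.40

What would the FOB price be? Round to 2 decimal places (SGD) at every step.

From FCA to FOB, the seller additionally bears: origin terminal.
FOB price = 115171.53 + 588.40 = 115759.93

FOB price: SGD 115759.93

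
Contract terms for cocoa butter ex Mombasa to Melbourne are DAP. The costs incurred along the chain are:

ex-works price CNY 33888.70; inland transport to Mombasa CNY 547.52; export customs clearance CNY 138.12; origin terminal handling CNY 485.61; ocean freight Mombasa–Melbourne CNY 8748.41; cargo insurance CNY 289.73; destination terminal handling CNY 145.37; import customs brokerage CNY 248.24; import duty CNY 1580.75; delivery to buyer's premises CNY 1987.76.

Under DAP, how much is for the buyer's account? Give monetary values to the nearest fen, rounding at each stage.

Buyer's account: CNY 1828.99

DAP: the seller bears all costs to the named destination except import duty and clearance.
Seller's account: goods 33888.70 + inland to port 547.52 + export clearance 138.12 + origin terminal 485.61 + freight 8748.41 + insurance 289.73 + destination terminal 145.37 + delivery 1987.76 = 46231.22
Buyer's account: brokerage 248.24 + duty 1580.75 = 1828.99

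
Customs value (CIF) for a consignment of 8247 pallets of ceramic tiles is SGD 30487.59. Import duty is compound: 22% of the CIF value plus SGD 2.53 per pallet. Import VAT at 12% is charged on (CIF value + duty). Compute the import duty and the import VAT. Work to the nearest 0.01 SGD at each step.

Ad valorem component: 30487.59 × 22% = 6707.27
Specific component: 8247 × 2.53 = 20864.91
Import duty = 6707.27 + 20864.91 = 27572.18
VAT base = CIF + duty = 30487.59 + 27572.18 = 58059.77
Import VAT = 58059.77 × 12% = 6967.17

Import duty: SGD 27572.18; import VAT: SGD 6967.17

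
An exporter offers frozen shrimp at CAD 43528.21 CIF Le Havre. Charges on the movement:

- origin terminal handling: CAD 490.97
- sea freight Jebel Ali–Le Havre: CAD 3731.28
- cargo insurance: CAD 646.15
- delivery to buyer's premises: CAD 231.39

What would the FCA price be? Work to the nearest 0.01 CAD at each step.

FCA price: CAD 38659.81

Not relevant to the conversion: delivery — on the buyer under both terms; not part of either seller's price.
From CIF to FCA, the seller no longer bears: origin terminal, freight, insurance.
FCA price = 43528.21 − 490.97 − 3731.28 − 646.15 = 38659.81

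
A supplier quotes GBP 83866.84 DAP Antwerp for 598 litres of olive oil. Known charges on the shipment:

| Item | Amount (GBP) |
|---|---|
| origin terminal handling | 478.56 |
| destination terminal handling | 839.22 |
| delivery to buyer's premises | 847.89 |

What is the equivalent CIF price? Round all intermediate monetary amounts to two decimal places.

CIF price: GBP 82179.73

Not relevant to the conversion: origin terminal — on the seller under both DAP and CIF; already in the DAP price and stays in the CIF price.
From DAP to CIF, the seller no longer bears: destination terminal, delivery.
CIF price = 83866.84 − 839.22 − 847.89 = 82179.73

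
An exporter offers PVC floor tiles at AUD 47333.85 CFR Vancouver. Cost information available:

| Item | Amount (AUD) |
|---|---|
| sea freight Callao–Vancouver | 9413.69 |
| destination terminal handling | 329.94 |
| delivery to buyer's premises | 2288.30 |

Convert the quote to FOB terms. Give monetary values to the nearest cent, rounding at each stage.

FOB price: AUD 37920.16

Not relevant to the conversion: delivery, destination terminal — on the buyer under both terms; not part of either seller's price.
From CFR to FOB, the seller no longer bears: freight.
FOB price = 47333.85 − 9413.69 = 37920.16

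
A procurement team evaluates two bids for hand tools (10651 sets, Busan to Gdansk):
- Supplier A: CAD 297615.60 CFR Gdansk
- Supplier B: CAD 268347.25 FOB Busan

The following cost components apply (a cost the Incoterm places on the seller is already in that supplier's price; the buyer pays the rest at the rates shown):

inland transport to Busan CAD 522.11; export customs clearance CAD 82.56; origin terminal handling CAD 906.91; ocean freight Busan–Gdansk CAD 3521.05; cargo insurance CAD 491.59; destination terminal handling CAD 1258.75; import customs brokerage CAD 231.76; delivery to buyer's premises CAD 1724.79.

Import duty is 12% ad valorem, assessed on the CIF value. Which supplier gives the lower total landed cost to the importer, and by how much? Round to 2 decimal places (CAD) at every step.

Supplier A (CFR):
CIF value = CFR price + insurance = 297615.60 + 491.59 = 298107.19
Import duty = 298107.19 × 12% = 35772.86
Buyer bears (A): 491.59 + 1258.75 + 231.76 + 1724.79 = 3706.89
Landed cost (A) = invoice 297615.60 + 3706.89 + duty 35772.86 = 337095.35
Supplier B (FOB):
CIF value = FOB price + freight + insurance = 268347.25 + 3521.05 + 491.59 = 272359.89
Import duty = 272359.89 × 12% = 32683.19
Buyer bears (B): 3521.05 + 491.59 + 1258.75 + 231.76 + 1724.79 = 7227.94
Landed cost (B) = invoice 268347.25 + 7227.94 + duty 32683.19 = 308258.38
Difference = |337095.35 − 308258.38| = 28836.97

Supplier B is cheaper by CAD 28836.97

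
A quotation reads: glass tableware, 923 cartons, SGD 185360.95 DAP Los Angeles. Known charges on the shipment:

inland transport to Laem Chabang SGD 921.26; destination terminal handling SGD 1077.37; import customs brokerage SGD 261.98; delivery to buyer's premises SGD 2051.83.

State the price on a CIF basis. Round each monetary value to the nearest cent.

Not relevant to the conversion: inland to port — on the seller under both DAP and CIF; already in the DAP price and stays in the CIF price. brokerage — on the buyer under both terms; not part of either seller's price.
From DAP to CIF, the seller no longer bears: destination terminal, delivery.
CIF price = 185360.95 − 1077.37 − 2051.83 = 182231.75

CIF price: SGD 182231.75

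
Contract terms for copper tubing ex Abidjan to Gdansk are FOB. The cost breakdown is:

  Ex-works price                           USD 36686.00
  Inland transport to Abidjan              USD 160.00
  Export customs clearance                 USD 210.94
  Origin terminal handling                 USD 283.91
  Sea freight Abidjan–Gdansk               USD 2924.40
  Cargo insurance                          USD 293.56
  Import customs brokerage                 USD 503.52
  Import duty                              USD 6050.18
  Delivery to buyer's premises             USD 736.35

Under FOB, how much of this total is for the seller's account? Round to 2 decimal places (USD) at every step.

FOB: the seller bears costs until goods are on board at the origin port; the buyer bears freight, insurance and all costs thereafter.
Seller's account: goods 36686.00 + inland to port 160.00 + export clearance 210.94 + origin terminal 283.91 = 37340.85
Buyer's account: freight 2924.40 + insurance 293.56 + brokerage 503.52 + duty 6050.18 + delivery 736.35 = 10508.01

Seller's account: USD 37340.85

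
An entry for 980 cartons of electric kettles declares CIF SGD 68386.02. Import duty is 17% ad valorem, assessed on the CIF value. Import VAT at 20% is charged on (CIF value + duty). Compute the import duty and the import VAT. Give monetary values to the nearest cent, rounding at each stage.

Import duty = 68386.02 × 17% = 11625.62
VAT base = CIF + duty = 68386.02 + 11625.62 = 80011.64
Import VAT = 80011.64 × 20% = 16002.33

Import duty: SGD 11625.62; import VAT: SGD 16002.33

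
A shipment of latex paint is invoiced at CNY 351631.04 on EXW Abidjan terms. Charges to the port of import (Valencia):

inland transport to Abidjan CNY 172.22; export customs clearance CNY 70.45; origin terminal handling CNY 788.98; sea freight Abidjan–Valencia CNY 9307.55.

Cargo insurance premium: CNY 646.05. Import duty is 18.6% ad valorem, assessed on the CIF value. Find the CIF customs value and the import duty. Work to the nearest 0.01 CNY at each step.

CIF = EXW price + pre-shipment costs + freight + insurance
CIF = 351631.04 + 172.22 + 70.45 + 788.98 + 9307.55 + 646.05 = 362616.29
Import duty = 362616.29 × 18.6% = 67446.63

CIF value: CNY 362616.29; import duty: CNY 67446.63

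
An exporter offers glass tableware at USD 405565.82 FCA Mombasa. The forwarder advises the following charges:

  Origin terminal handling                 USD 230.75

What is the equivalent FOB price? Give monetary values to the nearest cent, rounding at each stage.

FOB price: USD 405796.57

From FCA to FOB, the seller additionally bears: origin terminal.
FOB price = 405565.82 + 230.75 = 405796.57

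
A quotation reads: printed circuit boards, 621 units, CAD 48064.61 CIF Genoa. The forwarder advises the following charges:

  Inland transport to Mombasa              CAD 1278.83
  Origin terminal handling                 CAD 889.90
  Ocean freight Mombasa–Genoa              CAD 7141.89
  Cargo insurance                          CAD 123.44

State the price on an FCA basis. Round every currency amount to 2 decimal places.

Not relevant to the conversion: inland to port — on the seller under both CIF and FCA; already in the CIF price and stays in the FCA price.
From CIF to FCA, the seller no longer bears: origin terminal, freight, insurance.
FCA price = 48064.61 − 889.90 − 7141.89 − 123.44 = 39909.38

FCA price: CAD 39909.38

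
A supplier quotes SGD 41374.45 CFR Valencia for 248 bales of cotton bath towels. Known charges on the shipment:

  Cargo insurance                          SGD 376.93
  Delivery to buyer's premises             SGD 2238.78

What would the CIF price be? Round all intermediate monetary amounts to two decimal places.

Not relevant to the conversion: delivery — on the buyer under both terms; not part of either seller's price.
From CFR to CIF, the seller additionally bears: insurance.
CIF price = 41374.45 + 376.93 = 41751.38

CIF price: SGD 41751.38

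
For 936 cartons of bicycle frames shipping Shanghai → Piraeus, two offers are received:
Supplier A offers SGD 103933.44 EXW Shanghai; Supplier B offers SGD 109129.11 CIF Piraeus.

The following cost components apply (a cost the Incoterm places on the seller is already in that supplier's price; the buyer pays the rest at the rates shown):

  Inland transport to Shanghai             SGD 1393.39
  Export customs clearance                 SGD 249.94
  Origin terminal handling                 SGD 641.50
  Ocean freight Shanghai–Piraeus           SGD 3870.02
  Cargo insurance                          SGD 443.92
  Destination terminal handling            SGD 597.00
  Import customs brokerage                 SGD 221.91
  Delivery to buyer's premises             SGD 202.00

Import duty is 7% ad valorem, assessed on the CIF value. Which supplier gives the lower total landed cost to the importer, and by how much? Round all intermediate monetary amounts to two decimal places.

Supplier A (EXW):
CIF value = EXW price + inland to port + export clearance + origin terminal + freight + insurance = 103933.44 + 1393.39 + 249.94 + 641.50 + 3870.02 + 443.92 = 110532.21
Import duty = 110532.21 × 7% = 7737.25
Buyer bears (A): 1393.39 + 249.94 + 641.50 + 3870.02 + 443.92 + 597.00 + 221.91 + 202.00 = 7619.68
Landed cost (A) = invoice 103933.44 + 7619.68 + duty 7737.25 = 119290.37
Supplier B (CIF):
The CIF price already equals the CIF value: 109129.11
Import duty = 109129.11 × 7% = 7639.04
Buyer bears (B): 597.00 + 221.91 + 202.00 = 1020.91
Landed cost (B) = invoice 109129.11 + 1020.91 + duty 7639.04 = 117789.06
Difference = |119290.37 − 117789.06| = 1501.31

Supplier B is cheaper by SGD 1501.31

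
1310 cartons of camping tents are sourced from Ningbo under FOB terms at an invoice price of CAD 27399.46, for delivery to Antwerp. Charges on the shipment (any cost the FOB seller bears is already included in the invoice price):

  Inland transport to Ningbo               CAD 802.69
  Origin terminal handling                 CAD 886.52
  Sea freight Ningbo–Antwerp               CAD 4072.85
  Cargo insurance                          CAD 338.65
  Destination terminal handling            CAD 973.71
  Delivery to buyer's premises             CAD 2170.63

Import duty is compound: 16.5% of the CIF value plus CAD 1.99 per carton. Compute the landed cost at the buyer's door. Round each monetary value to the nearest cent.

Total landed cost: CAD 42811.01

FOB: the seller bears costs until goods are on board at the origin port; the buyer bears freight, insurance and all costs thereafter.
Already in the invoice (seller's account under FOB): inland to port, origin terminal — exclude.
CIF value = FOB price + freight + insurance = 27399.46 + 4072.85 + 338.65 = 31810.96
Ad valorem component: 31810.96 × 16.5% = 5248.81
Specific component: 1310 × 1.99 = 2606.90
Import duty = 5248.81 + 2606.90 = 7855.71
Buyer bears: freight 4072.85 + insurance 338.65 + destination terminal 973.71 + delivery 2170.63 + duty 7855.71 = 15411.55
Landed cost = invoice 27399.46 + 15411.55 = 42811.01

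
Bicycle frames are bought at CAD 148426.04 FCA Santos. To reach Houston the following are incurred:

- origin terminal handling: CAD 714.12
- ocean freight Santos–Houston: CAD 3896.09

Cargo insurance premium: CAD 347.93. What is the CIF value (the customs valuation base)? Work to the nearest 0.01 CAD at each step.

CIF = FCA price + pre-shipment costs + freight + insurance
CIF = 148426.04 + 714.12 + 3896.09 + 347.93 = 153384.18

CIF value: CAD 153384.18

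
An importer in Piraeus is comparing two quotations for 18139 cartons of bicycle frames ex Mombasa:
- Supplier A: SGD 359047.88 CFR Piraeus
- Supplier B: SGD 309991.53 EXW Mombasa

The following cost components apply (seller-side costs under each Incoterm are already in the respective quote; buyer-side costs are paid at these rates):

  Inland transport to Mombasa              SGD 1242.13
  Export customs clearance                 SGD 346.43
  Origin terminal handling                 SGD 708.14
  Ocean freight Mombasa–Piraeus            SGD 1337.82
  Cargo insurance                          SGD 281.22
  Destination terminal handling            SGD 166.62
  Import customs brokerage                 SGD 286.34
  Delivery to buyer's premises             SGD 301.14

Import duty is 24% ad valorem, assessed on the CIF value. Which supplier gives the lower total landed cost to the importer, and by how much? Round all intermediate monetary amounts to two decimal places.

Supplier B is cheaper by SGD 56323.07

Supplier A (CFR):
CIF value = CFR price + insurance = 359047.88 + 281.22 = 359329.10
Import duty = 359329.10 × 24% = 86238.98
Buyer bears (A): 281.22 + 166.62 + 286.34 + 301.14 = 1035.32
Landed cost (A) = invoice 359047.88 + 1035.32 + duty 86238.98 = 446322.18
Supplier B (EXW):
CIF value = EXW price + inland to port + export clearance + origin terminal + freight + insurance = 309991.53 + 1242.13 + 346.43 + 708.14 + 1337.82 + 281.22 = 313907.27
Import duty = 313907.27 × 24% = 75337.74
Buyer bears (B): 1242.13 + 346.43 + 708.14 + 1337.82 + 281.22 + 166.62 + 286.34 + 301.14 = 4669.84
Landed cost (B) = invoice 309991.53 + 4669.84 + duty 75337.74 = 389999.11
Difference = |446322.18 − 389999.11| = 56323.07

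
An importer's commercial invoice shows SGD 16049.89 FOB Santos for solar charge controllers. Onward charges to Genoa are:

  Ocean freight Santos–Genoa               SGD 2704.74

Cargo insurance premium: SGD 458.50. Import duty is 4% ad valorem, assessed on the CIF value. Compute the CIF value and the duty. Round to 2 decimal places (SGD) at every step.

CIF value: SGD 19213.13; import duty: SGD 768.53

CIF = FOB price + freight + insurance
CIF = 16049.89 + 2704.74 + 458.50 = 19213.13
Import duty = 19213.13 × 4% = 768.53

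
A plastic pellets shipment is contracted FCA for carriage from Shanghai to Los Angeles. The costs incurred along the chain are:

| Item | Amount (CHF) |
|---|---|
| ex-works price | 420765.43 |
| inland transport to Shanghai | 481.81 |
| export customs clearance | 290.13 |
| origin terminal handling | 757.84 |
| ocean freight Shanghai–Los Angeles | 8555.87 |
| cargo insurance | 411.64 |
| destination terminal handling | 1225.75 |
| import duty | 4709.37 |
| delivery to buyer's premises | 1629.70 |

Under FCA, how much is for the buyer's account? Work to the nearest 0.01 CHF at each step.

Buyer's account: CHF 17290.17

FCA: the seller delivers export-cleared goods to the carrier; the buyer bears costs from that point.
Seller's account: goods 420765.43 + inland to port 481.81 + export clearance 290.13 = 421537.37
Buyer's account: origin terminal 757.84 + freight 8555.87 + insurance 411.64 + destination terminal 1225.75 + duty 4709.37 + delivery 1629.70 = 17290.17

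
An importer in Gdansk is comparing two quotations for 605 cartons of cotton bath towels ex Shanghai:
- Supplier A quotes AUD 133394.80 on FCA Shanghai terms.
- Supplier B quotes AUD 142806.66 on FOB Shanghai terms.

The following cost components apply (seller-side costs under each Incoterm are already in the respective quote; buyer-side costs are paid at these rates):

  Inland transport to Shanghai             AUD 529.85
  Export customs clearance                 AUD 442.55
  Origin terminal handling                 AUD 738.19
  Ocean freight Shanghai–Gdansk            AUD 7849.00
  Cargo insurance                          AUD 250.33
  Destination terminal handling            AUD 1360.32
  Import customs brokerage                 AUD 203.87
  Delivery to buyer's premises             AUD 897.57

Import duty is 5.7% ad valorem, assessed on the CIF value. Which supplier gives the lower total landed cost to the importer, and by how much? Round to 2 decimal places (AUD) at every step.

Supplier A is cheaper by AUD 9168.07

Supplier A (FCA):
CIF value = FCA price + origin terminal + freight + insurance = 133394.80 + 738.19 + 7849.00 + 250.33 = 142232.32
Import duty = 142232.32 × 5.7% = 8107.24
Buyer bears (A): 738.19 + 7849.00 + 250.33 + 1360.32 + 203.87 + 897.57 = 11299.28
Landed cost (A) = invoice 133394.80 + 11299.28 + duty 8107.24 = 152801.32
Supplier B (FOB):
CIF value = FOB price + freight + insurance = 142806.66 + 7849.00 + 250.33 = 150905.99
Import duty = 150905.99 × 5.7% = 8601.64
Buyer bears (B): 7849.00 + 250.33 + 1360.32 + 203.87 + 897.57 = 10561.09
Landed cost (B) = invoice 142806.66 + 10561.09 + duty 8601.64 = 161969.39
Difference = |152801.32 − 161969.39| = 9168.07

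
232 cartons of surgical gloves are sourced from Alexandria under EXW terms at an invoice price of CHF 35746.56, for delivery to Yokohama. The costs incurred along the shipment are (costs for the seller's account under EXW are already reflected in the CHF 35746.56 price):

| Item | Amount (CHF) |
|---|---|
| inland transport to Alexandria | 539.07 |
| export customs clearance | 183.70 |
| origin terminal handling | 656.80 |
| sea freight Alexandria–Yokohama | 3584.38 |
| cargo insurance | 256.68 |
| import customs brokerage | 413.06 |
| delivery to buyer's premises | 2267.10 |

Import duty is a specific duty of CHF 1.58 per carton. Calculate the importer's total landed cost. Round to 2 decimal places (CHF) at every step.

EXW: the seller makes goods available at their premises; the buyer bears all onward costs.
CIF value = EXW price + inland to port + export clearance + origin terminal + freight + insurance = 35746.56 + 539.07 + 183.70 + 656.80 + 3584.38 + 256.68 = 40967.19
Import duty = 232 × 1.58 = 366.56
Buyer bears: inland to port 539.07 + export clearance 183.70 + origin terminal 656.80 + freight 3584.38 + insurance 256.68 + brokerage 413.06 + delivery 2267.10 + duty 366.56 = 8267.35
Landed cost = invoice 35746.56 + 8267.35 = 44013.91

Total landed cost: CHF 44013.91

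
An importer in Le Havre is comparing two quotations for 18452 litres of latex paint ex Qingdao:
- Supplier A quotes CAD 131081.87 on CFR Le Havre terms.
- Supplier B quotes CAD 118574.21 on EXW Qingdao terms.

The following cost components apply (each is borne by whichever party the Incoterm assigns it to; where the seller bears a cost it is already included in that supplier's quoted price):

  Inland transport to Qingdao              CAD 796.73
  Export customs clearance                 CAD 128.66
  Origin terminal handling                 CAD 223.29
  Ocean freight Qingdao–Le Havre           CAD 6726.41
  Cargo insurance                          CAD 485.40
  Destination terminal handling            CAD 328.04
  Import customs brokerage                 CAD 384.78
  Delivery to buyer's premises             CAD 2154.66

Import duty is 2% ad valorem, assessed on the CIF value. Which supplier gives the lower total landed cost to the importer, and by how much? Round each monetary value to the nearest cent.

Supplier A (CFR):
CIF value = CFR price + insurance = 131081.87 + 485.40 = 131567.27
Import duty = 131567.27 × 2% = 2631.35
Buyer bears (A): 485.40 + 328.04 + 384.78 + 2154.66 = 3352.88
Landed cost (A) = invoice 131081.87 + 3352.88 + duty 2631.35 = 137066.10
Supplier B (EXW):
CIF value = EXW price + inland to port + export clearance + origin terminal + freight + insurance = 118574.21 + 796.73 + 128.66 + 223.29 + 6726.41 + 485.40 = 126934.70
Import duty = 126934.70 × 2% = 2538.69
Buyer bears (B): 796.73 + 128.66 + 223.29 + 6726.41 + 485.40 + 328.04 + 384.78 + 2154.66 = 11227.97
Landed cost (B) = invoice 118574.21 + 11227.97 + duty 2538.69 = 132340.87
Difference = |137066.10 − 132340.87| = 4725.23

Supplier B is cheaper by CAD 4725.23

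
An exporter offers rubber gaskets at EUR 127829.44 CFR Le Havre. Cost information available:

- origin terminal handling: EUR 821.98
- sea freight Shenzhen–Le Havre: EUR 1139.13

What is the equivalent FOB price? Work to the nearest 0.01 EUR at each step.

FOB price: EUR 126690.31

Not relevant to the conversion: origin terminal — on the seller under both CFR and FOB; already in the CFR price and stays in the FOB price.
From CFR to FOB, the seller no longer bears: freight.
FOB price = 127829.44 − 1139.13 = 126690.31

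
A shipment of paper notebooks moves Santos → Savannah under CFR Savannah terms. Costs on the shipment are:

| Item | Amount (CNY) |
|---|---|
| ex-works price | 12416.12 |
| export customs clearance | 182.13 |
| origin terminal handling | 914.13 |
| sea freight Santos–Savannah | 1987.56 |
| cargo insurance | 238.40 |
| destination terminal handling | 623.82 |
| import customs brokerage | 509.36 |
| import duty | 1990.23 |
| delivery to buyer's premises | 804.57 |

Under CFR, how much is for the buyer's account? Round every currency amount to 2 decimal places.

CFR: the seller pays costs through ocean freight to the destination port, but not insurance.
Seller's account: goods 12416.12 + export clearance 182.13 + origin terminal 914.13 + freight 1987.56 = 15499.94
Buyer's account: insurance 238.40 + destination terminal 623.82 + brokerage 509.36 + duty 1990.23 + delivery 804.57 = 4166.38

Buyer's account: CNY 4166.38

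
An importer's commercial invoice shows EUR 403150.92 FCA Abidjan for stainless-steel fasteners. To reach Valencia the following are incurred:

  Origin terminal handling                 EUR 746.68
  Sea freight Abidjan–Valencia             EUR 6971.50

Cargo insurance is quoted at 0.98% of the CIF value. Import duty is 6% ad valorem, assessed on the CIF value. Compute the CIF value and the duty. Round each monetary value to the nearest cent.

CIF value: EUR 414935.47; import duty: EUR 24896.13

Let C be the CIF value. C = FCA price + pre-shipment costs + freight + 0.98% × C
C − 0.98% × C = 403150.92 + 746.68 + 6971.50
0.9902 × C = 410869.10
C = 410869.10 / 0.9902 = 414935.47
Insurance premium = 0.98% × 414935.47 = 4066.37
Import duty = 414935.47 × 6% = 24896.13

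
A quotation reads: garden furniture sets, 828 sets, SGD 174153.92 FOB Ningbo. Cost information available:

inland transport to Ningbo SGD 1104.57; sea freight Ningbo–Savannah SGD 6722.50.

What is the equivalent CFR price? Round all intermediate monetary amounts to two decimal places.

Not relevant to the conversion: inland to port — on the seller under both FOB and CFR; already in the FOB price and stays in the CFR price.
From FOB to CFR, the seller additionally bears: freight.
CFR price = 174153.92 + 6722.50 = 180876.42

CFR price: SGD 180876.42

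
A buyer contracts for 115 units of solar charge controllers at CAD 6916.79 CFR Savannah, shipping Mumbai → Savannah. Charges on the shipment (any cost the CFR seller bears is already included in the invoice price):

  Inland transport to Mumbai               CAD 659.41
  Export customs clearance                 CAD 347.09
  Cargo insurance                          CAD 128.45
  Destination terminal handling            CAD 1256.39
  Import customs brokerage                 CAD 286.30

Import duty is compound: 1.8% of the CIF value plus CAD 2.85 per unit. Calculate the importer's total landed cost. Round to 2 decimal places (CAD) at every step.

Total landed cost: CAD 9042.49

CFR: the seller pays costs through ocean freight to the destination port, but not insurance.
Already in the invoice (seller's account under CFR): inland to port, export clearance — exclude.
CIF value = CFR price + insurance = 6916.79 + 128.45 = 7045.24
Ad valorem component: 7045.24 × 1.8% = 126.81
Specific component: 115 × 2.85 = 327.75
Import duty = 126.81 + 327.75 = 454.56
Buyer bears: insurance 128.45 + destination terminal 1256.39 + brokerage 286.30 + duty 454.56 = 2125.70
Landed cost = invoice 6916.79 + 2125.70 = 9042.49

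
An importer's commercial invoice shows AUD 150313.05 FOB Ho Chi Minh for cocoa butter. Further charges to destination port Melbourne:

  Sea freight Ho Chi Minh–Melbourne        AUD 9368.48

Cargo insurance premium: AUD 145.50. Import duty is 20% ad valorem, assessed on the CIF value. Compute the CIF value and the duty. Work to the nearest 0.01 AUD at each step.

CIF value: AUD 159827.03; import duty: AUD 31965.41

CIF = FOB price + freight + insurance
CIF = 150313.05 + 9368.48 + 145.50 = 159827.03
Import duty = 159827.03 × 20% = 31965.41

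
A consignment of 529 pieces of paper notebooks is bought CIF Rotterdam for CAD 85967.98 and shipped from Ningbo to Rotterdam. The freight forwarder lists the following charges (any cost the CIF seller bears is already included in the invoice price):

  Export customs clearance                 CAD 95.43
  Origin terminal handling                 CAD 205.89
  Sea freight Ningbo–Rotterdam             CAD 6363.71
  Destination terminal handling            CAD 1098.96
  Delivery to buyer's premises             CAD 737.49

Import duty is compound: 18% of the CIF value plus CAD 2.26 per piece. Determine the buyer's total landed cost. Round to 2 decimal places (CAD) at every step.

CIF: the seller pays costs through ocean freight and marine insurance to the destination port.
Already in the invoice (seller's account under CIF): export clearance, origin terminal, freight — exclude.
The CIF price already equals the CIF value: 85967.98
Ad valorem component: 85967.98 × 18% = 15474.24
Specific component: 529 × 2.26 = 1195.54
Import duty = 15474.24 + 1195.54 = 16669.78
Buyer bears: destination terminal 1098.96 + delivery 737.49 + duty 16669.78 = 18506.23
Landed cost = invoice 85967.98 + 18506.23 = 104474.21

Total landed cost: CAD 104474.21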